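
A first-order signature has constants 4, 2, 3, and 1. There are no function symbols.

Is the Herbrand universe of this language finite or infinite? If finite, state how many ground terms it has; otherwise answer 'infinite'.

There are no function symbols, so every ground term is one of the 4 constants.
The Herbrand universe is {4, 2, 3, 1}, which is finite with 4 elements.

4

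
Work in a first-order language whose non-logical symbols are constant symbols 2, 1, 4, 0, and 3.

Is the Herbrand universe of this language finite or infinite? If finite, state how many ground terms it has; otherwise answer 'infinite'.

5

There are no function symbols, so every ground term is one of the 5 constants.
The Herbrand universe is {2, 1, 4, 0, 3}, which is finite with 5 elements.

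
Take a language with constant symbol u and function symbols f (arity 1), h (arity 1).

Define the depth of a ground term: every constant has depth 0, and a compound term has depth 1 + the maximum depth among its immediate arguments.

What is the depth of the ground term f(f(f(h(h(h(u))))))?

depth(h(u)) = 1 + depth(u) = 1 + 0 = 1
depth(h(h(u))) = 1 + depth(h(u)) = 1 + 1 = 2
depth(h(h(h(u)))) = 1 + depth(h(h(u))) = 1 + 2 = 3
depth(f(h(h(h(u))))) = 1 + depth(h(h(h(u)))) = 1 + 3 = 4
depth(f(f(h(h(h(u)))))) = 1 + depth(f(h(h(h(u))))) = 1 + 4 = 5
depth(f(f(f(h(h(h(u))))))) = 1 + depth(f(f(h(h(h(u)))))) = 1 + 5 = 6

6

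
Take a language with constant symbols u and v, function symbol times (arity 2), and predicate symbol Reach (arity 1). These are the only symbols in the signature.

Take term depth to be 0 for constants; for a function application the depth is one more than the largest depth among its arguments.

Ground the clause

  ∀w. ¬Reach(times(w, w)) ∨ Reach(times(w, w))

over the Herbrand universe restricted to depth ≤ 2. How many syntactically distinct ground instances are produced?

Ground terms of depth ≤ 2:
  Write N_k for the number of ground terms of depth ≤ k. A term of depth ≤ k is either a constant or a function symbol applied to arguments of depth ≤ k−1, so N_k = 2 + N_{k-1}^2.
  N_0 = 2
  N_1 = 2 + 2^2 = 6
  N_2 = 2 + 6^2 = 38
So there are 38 ground terms available for substitution.
The clause has 1 distinct variable (w), which appears in the body. In the free term algebra distinct substitutions yield syntactically distinct ground instances.
Number of ground instances = 38.

38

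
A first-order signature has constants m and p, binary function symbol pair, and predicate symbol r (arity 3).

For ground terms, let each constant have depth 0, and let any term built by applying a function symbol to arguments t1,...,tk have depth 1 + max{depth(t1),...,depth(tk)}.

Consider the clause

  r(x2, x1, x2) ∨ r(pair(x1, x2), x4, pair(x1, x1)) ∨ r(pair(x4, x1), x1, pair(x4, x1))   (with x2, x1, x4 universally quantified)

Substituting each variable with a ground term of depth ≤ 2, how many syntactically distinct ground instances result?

Ground terms of depth ≤ 2:
  Count level by level. With function symbols pair/2, the terms of depth ≤ k are the 2 constants together with each function applied to depth-≤(k−1) tuples, so N_k = 2 + N_{k-1}^2.
  N_0 = 2
  N_1 = 2 + 2^2 = 6
  N_2 = 2 + 6^2 = 38
So there are 38 ground terms available for substitution.
There are 3 variables to instantiate (x2, x1, x4), each occurring in at least one literal, so different choices give different ground instances.
Number of ground instances = 38^3 = 54872.

54872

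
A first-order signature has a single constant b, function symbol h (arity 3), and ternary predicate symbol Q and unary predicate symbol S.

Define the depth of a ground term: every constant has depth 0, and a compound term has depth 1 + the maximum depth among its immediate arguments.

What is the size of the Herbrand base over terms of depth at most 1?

10

First count ground terms of depth ≤ 1.
Write N_k for the number of ground terms of depth ≤ k. A term of depth ≤ k is either a constant or a function symbol applied to arguments of depth ≤ k−1, so N_k = 1 + N_{k-1}^3.
N_0 = 1
N_1 = 1 + 1^3 = 2
Explicitly: b, h(b, b, b).
So |H| = 2.
Ground atoms are formed by filling each argument slot of a predicate with a term from H, so an r-ary predicate gives |H|^r atoms:
  Q: 2^3 = 8;  S: 2
Total ground atoms: 8 + 2 = 10.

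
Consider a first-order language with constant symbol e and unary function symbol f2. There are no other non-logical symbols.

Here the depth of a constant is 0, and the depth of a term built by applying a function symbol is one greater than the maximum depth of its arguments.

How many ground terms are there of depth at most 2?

3

Write N_k for the number of ground terms of depth ≤ k. A term of depth ≤ k is either a constant or a function symbol applied to arguments of depth ≤ k−1, so N_k = 1 + N_{k-1}.
N_0 = 1
N_1 = 1 + 1 = 2
N_2 = 1 + 2 = 3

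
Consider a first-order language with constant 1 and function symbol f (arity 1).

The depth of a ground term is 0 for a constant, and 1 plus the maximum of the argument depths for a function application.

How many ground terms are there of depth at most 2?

3

Write N_k for the number of ground terms of depth ≤ k. A term of depth ≤ k is either a constant or a function symbol applied to arguments of depth ≤ k−1, so N_k = 1 + N_{k-1}.
N_0 = 1
N_1 = 1 + 1 = 2
N_2 = 1 + 2 = 3
Explicitly: 1, f(1), f(f(1)).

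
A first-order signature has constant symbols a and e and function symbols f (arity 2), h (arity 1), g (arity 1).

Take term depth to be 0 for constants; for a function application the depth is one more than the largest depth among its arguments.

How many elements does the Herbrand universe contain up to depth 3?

15130

Count level by level. With function symbols f/2, h/1, g/1, the terms of depth ≤ k are the 2 constants together with each function applied to depth-≤(k−1) tuples, so N_k = 2 + N_{k-1}^2 + N_{k-1} + N_{k-1}.
N_0 = 2
N_1 = 2 + 2^2 + 2 + 2 = 10
N_2 = 2 + 10^2 + 10 + 10 = 122
N_3 = 2 + 122^2 + 122 + 122 = 15130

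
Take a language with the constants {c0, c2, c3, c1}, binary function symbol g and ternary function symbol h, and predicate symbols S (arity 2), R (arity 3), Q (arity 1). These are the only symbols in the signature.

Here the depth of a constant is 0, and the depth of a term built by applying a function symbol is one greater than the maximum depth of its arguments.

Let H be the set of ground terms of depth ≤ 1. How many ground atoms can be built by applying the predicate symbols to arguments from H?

First count ground terms of depth ≤ 1.
Let N_k count ground terms of depth at most k. Each non-constant term of depth ≤ k is some function symbol applied to depth-≤(k−1) arguments, giving N_k = 4 + N_{k-1}^2 + N_{k-1}^3.
N_0 = 4
N_1 = 4 + 4^2 + 4^3 = 84
So |H| = 84.
Ground atoms are formed by filling each argument slot of a predicate with a term from H, so an r-ary predicate gives |H|^r atoms:
  S: 84^2 = 7056;  R: 84^3 = 592704;  Q: 84
Total ground atoms: 7056 + 592704 + 84 = 599844.

599844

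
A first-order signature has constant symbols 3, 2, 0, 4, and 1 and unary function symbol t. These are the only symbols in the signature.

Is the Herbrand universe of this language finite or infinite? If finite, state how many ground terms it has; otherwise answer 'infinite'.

infinite

The signature has at least one function symbol (t, arity 1) and at least one constant (3).
Iterating t gives infinitely many distinct ground terms: 3, t(3), t(t(3)), ...
So the Herbrand universe is infinite.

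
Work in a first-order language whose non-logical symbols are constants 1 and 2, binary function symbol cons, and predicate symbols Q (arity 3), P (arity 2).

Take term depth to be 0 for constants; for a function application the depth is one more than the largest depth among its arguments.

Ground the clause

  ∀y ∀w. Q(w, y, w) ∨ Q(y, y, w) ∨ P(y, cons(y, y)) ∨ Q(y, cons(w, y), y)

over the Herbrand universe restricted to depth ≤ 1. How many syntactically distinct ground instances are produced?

36

Ground terms of depth ≤ 1:
  Let N_k count ground terms of depth at most k. Each non-constant term of depth ≤ k is some function symbol applied to depth-≤(k−1) arguments, giving N_k = 2 + N_{k-1}^2.
  N_0 = 2
  N_1 = 2 + 2^2 = 6
  Explicitly: 1, 2, cons(1, 1), cons(1, 2), cons(2, 1), cons(2, 2).
So there are 6 ground terms available for substitution.
There are 2 variables to instantiate (y, w), each occurring in at least one literal, so different choices give different ground instances.
Number of ground instances = 6^2 = 36.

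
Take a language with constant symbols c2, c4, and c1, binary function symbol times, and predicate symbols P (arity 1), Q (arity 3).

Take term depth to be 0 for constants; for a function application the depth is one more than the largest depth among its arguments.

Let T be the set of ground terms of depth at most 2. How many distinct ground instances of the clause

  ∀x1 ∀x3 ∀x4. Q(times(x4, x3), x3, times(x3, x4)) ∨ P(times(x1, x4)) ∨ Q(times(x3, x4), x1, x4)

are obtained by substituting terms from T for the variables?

Ground terms of depth ≤ 2:
  Let N_k count ground terms of depth at most k. Each non-constant term of depth ≤ k is some function symbol applied to depth-≤(k−1) arguments, giving N_k = 3 + N_{k-1}^2.
  N_0 = 3
  N_1 = 3 + 3^2 = 12
  N_2 = 3 + 12^2 = 147
So there are 147 ground terms available for substitution.
Each of x1, x3, x4 ranges independently over the available ground terms, and distinct assignments produce distinct instances.
Number of ground instances = 147^3 = 3176523.

3176523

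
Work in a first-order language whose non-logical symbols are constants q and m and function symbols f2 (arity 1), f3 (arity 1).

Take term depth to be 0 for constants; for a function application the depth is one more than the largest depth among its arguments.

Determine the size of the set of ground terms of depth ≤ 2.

If N_k denotes the number of depth-≤k ground terms, the 2 constants give N_0 = 2, and each function symbol of arity r contributes N_{k-1}^r new terms at level k: N_k = 2 + N_{k-1} + N_{k-1}.
N_0 = 2
N_1 = 2 + 2 + 2 = 6
N_2 = 2 + 6 + 6 = 14

14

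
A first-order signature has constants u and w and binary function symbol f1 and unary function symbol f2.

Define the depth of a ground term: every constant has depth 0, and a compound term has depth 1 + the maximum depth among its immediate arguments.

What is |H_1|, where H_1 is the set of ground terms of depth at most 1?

8

Let N_k count ground terms of depth at most k. Each non-constant term of depth ≤ k is some function symbol applied to depth-≤(k−1) arguments, giving N_k = 2 + N_{k-1}^2 + N_{k-1}.
N_0 = 2
N_1 = 2 + 2^2 + 2 = 8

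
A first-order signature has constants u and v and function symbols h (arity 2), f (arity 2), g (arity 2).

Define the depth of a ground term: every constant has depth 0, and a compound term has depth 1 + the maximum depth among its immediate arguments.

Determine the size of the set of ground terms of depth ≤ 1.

Write N_k for the number of ground terms of depth ≤ k. A term of depth ≤ k is either a constant or a function symbol applied to arguments of depth ≤ k−1, so N_k = 2 + N_{k-1}^2 + N_{k-1}^2 + N_{k-1}^2.
N_0 = 2
N_1 = 2 + 2^2 + 2^2 + 2^2 = 14

14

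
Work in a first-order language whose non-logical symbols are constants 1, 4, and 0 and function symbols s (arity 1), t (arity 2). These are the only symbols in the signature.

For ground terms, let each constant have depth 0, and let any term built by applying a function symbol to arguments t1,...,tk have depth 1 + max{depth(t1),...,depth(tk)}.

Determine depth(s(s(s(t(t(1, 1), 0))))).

5

depth(t(1, 1)) = 1 + max(0, 0) = 1
depth(t(t(1, 1), 0)) = 1 + max(1, 0) = 2
depth(s(t(t(1, 1), 0))) = 1 + depth(t(t(1, 1), 0)) = 1 + 2 = 3
depth(s(s(t(t(1, 1), 0)))) = 1 + depth(s(t(t(1, 1), 0))) = 1 + 3 = 4
depth(s(s(s(t(t(1, 1), 0))))) = 1 + depth(s(s(t(t(1, 1), 0)))) = 1 + 4 = 5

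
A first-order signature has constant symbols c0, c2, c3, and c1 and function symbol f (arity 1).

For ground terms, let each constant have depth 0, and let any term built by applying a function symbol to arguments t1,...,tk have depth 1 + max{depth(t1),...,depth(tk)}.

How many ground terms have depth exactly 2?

If N_k denotes the number of depth-≤k ground terms, the 4 constants give N_0 = 4, and each function symbol of arity r contributes N_{k-1}^r new terms at level k: N_k = 4 + N_{k-1}.
N_0 = 4
N_1 = 4 + 4 = 8
N_2 = 4 + 8 = 12
Terms of depth exactly 2: N_2 − N_1 = 12 − 8 = 4.

4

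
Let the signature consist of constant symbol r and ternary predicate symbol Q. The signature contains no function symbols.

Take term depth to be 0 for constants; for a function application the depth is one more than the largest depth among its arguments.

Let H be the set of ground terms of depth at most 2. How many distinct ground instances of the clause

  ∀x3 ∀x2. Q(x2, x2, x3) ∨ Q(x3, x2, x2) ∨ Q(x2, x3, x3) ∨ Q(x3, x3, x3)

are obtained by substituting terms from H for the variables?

Ground terms of depth ≤ 2:
  With no function symbols every ground term is a constant, so there is exactly 1 ground term at every depth bound.
  N_0 = 1
  N_1 = 1
  N_2 = 1
  Explicitly: r.
So there is exactly 1 ground term available for substitution.
There are 2 variables to instantiate (x3, x2), each occurring in at least one literal, so different choices give different ground instances.
Number of ground instances = 1^2 = 1.

1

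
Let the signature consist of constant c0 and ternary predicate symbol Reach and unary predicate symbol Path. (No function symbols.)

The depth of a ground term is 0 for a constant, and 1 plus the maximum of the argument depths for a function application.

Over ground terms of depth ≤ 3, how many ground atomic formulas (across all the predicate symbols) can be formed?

2

First count ground terms of depth ≤ 3.
With no function symbols every ground term is a constant, so there is exactly 1 ground term at every depth bound.
N_0 = 1
N_1 = 1
N_2 = 1
N_3 = 1
Explicitly: c0.
So |H| = 1.
Each predicate of arity r yields |H|^r ground atoms (one per choice of an r-tuple from H):
  Reach: 1^3 = 1;  Path: 1
Total ground atoms: 1 + 1 = 2.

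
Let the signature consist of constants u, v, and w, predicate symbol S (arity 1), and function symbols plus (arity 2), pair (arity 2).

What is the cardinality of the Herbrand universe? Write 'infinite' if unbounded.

The signature has at least one function symbol (plus, arity 2) and at least one constant (u).
Iterating plus gives infinitely many distinct ground terms: u, plus(u, u), plus(plus(u, u), plus(u, u)), ...
So the Herbrand universe is infinite.

infinite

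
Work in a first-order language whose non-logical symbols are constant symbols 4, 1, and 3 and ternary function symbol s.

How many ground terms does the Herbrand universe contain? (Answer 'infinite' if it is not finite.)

infinite

The signature has at least one function symbol (s, arity 3) and at least one constant (4).
Iterating s gives infinitely many distinct ground terms: 4, s(4, 4, 4), s(s(4, 4, 4), s(4, 4, 4), s(4, 4, 4)), ...
So the Herbrand universe is infinite.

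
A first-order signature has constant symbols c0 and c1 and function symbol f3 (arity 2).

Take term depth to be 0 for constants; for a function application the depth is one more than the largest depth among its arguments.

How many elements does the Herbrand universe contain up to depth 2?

38

Count level by level. With function symbols f3/2, the terms of depth ≤ k are the 2 constants together with each function applied to depth-≤(k−1) tuples, so N_k = 2 + N_{k-1}^2.
N_0 = 2
N_1 = 2 + 2^2 = 6
N_2 = 2 + 6^2 = 38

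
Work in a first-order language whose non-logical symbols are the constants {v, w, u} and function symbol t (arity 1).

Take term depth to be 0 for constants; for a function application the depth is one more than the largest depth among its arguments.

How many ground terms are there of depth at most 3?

Let N_k = |{terms of depth ≤ k}|. Then N_0 = 3 and N_k = 3 + N_{k-1} for k ≥ 1 (one summand per function symbol, arity giving the exponent).
N_0 = 3
N_1 = 3 + 3 = 6
N_2 = 3 + 6 = 9
N_3 = 3 + 9 = 12
Explicitly: v, w, u, t(v), t(w), t(u), t(t(v)), t(t(w)), t(t(u)), t(t(t(v))), t(t(t(w))), t(t(t(u))).

12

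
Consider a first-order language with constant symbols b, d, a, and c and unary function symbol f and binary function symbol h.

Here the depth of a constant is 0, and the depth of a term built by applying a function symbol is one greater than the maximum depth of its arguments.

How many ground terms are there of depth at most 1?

24

Write N_k for the number of ground terms of depth ≤ k. A term of depth ≤ k is either a constant or a function symbol applied to arguments of depth ≤ k−1, so N_k = 4 + N_{k-1} + N_{k-1}^2.
N_0 = 4
N_1 = 4 + 4 + 4^2 = 24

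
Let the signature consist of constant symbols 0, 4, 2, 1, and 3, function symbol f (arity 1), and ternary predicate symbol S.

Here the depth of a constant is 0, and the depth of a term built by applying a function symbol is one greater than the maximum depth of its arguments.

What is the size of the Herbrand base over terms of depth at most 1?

1000

First count ground terms of depth ≤ 1.
Write N_k for the number of ground terms of depth ≤ k. A term of depth ≤ k is either a constant or a function symbol applied to arguments of depth ≤ k−1, so N_k = 5 + N_{k-1}.
N_0 = 5
N_1 = 5 + 5 = 10
So |H| = 10.
Each predicate of arity r yields |H|^r ground atoms (one per choice of an r-tuple from H):
  S: 10^3 = 1000
Total ground atoms: 1000.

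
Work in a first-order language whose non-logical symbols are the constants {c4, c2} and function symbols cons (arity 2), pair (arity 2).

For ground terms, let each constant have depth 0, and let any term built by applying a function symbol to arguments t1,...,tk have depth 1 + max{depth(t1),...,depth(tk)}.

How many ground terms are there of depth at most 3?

Write N_k for the number of ground terms of depth ≤ k. A term of depth ≤ k is either a constant or a function symbol applied to arguments of depth ≤ k−1, so N_k = 2 + N_{k-1}^2 + N_{k-1}^2.
N_0 = 2
N_1 = 2 + 2^2 + 2^2 = 10
N_2 = 2 + 10^2 + 10^2 = 202
N_3 = 2 + 202^2 + 202^2 = 81610

81610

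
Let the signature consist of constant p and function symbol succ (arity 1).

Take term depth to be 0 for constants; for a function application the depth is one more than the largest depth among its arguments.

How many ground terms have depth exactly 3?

1

Write N_k for the number of ground terms of depth ≤ k. A term of depth ≤ k is either a constant or a function symbol applied to arguments of depth ≤ k−1, so N_k = 1 + N_{k-1}.
N_0 = 1
N_1 = 1 + 1 = 2
N_2 = 1 + 2 = 3
N_3 = 1 + 3 = 4
Terms of depth exactly 3: N_3 − N_2 = 4 − 3 = 1.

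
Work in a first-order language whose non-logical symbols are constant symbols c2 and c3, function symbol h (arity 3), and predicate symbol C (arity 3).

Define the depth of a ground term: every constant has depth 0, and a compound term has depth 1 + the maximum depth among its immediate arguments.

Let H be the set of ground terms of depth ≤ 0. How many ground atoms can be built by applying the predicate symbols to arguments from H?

8

First count ground terms of depth ≤ 0.
Let N_k = |{terms of depth ≤ k}|. Then N_0 = 2 and N_k = 2 + N_{k-1}^3 for k ≥ 1 (one summand per function symbol, arity giving the exponent).
N_0 = 2
Explicitly: c2, c3.
So |H| = 2.
For each predicate symbol, the number of ground atoms is |H| raised to its arity; summing:
  C: 2^3 = 8
Total ground atoms: 8.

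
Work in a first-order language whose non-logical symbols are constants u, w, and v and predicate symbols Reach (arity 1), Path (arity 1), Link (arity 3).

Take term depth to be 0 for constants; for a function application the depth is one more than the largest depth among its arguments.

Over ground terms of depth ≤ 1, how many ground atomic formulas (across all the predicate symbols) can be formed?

First count ground terms of depth ≤ 1.
With no function symbols every ground term is a constant, so there are exactly 3 ground terms at every depth bound.
N_0 = 3
N_1 = 3
Explicitly: u, w, v.
So |H| = 3.
For each predicate symbol, the number of ground atoms is |H| raised to its arity; summing:
  Reach: 3;  Path: 3;  Link: 3^3 = 27
Total ground atoms: 3 + 3 + 27 = 33.

33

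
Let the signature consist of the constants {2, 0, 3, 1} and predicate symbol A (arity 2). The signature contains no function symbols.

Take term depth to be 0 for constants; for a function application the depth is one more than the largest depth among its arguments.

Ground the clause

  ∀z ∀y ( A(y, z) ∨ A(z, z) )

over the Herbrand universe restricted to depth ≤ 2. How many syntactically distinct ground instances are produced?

Ground terms of depth ≤ 2:
  With no function symbols every ground term is a constant, so there are exactly 4 ground terms at every depth bound.
  N_0 = 4
  N_1 = 4
  N_2 = 4
So there are 4 ground terms available for substitution.
The clause has 2 distinct variables (z, y), each appearing in the body. In the free term algebra distinct substitutions yield syntactically distinct ground instances.
Number of ground instances = 4^2 = 16.

16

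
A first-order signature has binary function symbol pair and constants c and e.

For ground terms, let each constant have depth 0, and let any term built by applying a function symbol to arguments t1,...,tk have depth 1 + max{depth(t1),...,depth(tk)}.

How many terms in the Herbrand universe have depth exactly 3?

1408

Let N_k = |{terms of depth ≤ k}|. Then N_0 = 2 and N_k = 2 + N_{k-1}^2 for k ≥ 1 (one summand per function symbol, arity giving the exponent).
N_0 = 2
N_1 = 2 + 2^2 = 6
N_2 = 2 + 6^2 = 38
N_3 = 2 + 38^2 = 1446
Terms of depth exactly 3: N_3 − N_2 = 1446 − 38 = 1408.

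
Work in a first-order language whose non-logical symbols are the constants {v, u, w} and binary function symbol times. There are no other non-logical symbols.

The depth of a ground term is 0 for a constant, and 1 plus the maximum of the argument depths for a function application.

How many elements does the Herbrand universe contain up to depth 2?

147

Let N_k = |{terms of depth ≤ k}|. Then N_0 = 3 and N_k = 3 + N_{k-1}^2 for k ≥ 1 (one summand per function symbol, arity giving the exponent).
N_0 = 3
N_1 = 3 + 3^2 = 12
N_2 = 3 + 12^2 = 147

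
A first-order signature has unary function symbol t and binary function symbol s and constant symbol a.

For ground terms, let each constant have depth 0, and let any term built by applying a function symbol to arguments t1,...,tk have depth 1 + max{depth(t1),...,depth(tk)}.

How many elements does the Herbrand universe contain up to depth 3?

183

Count level by level. With function symbols t/1, s/2, the terms of depth ≤ k are the 1 constant together with each function applied to depth-≤(k−1) tuples, so N_k = 1 + N_{k-1} + N_{k-1}^2.
N_0 = 1
N_1 = 1 + 1 + 1^2 = 3
N_2 = 1 + 3 + 3^2 = 13
N_3 = 1 + 13 + 13^2 = 183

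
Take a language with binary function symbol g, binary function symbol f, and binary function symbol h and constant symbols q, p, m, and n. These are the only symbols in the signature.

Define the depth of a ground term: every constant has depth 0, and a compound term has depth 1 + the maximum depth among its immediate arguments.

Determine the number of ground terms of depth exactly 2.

8064

If N_k denotes the number of depth-≤k ground terms, the 4 constants give N_0 = 4, and each function symbol of arity r contributes N_{k-1}^r new terms at level k: N_k = 4 + N_{k-1}^2 + N_{k-1}^2 + N_{k-1}^2.
N_0 = 4
N_1 = 4 + 4^2 + 4^2 + 4^2 = 52
N_2 = 4 + 52^2 + 52^2 + 52^2 = 8116
Terms of depth exactly 2: N_2 − N_1 = 8116 − 52 = 8064.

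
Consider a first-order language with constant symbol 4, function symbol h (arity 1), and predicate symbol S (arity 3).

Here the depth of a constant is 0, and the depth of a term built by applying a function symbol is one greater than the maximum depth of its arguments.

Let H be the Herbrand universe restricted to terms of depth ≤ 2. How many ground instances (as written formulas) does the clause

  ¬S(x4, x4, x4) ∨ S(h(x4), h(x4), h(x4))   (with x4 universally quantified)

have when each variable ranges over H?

Ground terms of depth ≤ 2:
  Count level by level. With function symbols h/1, the terms of depth ≤ k are the 1 constant together with each function applied to depth-≤(k−1) tuples, so N_k = 1 + N_{k-1}.
  N_0 = 1
  N_1 = 1 + 1 = 2
  N_2 = 1 + 2 = 3
  Explicitly: 4, h(4), h(h(4)).
So there are 3 ground terms available for substitution.
The clause has 1 distinct variable (x4), which appears in the body. In the free term algebra distinct substitutions yield syntactically distinct ground instances.
Number of ground instances = 3.

3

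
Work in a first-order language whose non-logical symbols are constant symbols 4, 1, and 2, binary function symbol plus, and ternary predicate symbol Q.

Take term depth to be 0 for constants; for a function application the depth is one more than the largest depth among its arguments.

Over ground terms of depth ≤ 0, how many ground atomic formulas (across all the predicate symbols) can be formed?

First count ground terms of depth ≤ 0.
Write N_k for the number of ground terms of depth ≤ k. A term of depth ≤ k is either a constant or a function symbol applied to arguments of depth ≤ k−1, so N_k = 3 + N_{k-1}^2.
N_0 = 3
So |H| = 3.
A ground atom is a predicate applied to a tuple of terms from H, so the count is the sum over predicates of |H|^arity:
  Q: 3^3 = 27
Total ground atoms: 27.

27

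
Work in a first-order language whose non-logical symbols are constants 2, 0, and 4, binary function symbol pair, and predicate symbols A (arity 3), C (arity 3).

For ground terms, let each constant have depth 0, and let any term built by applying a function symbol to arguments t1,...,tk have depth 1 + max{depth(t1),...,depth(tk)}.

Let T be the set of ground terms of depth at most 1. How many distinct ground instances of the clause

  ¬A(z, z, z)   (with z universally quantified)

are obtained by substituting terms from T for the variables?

12

Ground terms of depth ≤ 1:
  Let N_k count ground terms of depth at most k. Each non-constant term of depth ≤ k is some function symbol applied to depth-≤(k−1) arguments, giving N_k = 3 + N_{k-1}^2.
  N_0 = 3
  N_1 = 3 + 3^2 = 12
So there are 12 ground terms available for substitution.
The clause has 1 distinct variable (z), which appears in the body. In the free term algebra distinct substitutions yield syntactically distinct ground instances.
Number of ground instances = 12.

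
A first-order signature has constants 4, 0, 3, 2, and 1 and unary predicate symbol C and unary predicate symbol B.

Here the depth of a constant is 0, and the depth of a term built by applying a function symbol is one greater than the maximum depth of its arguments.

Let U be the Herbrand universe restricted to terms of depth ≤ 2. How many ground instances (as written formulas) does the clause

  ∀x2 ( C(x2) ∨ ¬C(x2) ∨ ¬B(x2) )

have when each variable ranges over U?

5

Ground terms of depth ≤ 2:
  With no function symbols every ground term is a constant, so there are exactly 5 ground terms at every depth bound.
  N_0 = 5
  N_1 = 5
  N_2 = 5
  Explicitly: 4, 0, 3, 2, 1.
So there are 5 ground terms available for substitution.
There is 1 variable to instantiate (x2),  occurring in at least one literal, so different choices give different ground instances.
Number of ground instances = 5.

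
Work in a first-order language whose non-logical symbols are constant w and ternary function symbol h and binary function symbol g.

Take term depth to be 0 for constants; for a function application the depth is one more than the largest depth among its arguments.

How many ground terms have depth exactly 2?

34

Let N_k = |{terms of depth ≤ k}|. Then N_0 = 1 and N_k = 1 + N_{k-1}^3 + N_{k-1}^2 for k ≥ 1 (one summand per function symbol, arity giving the exponent).
N_0 = 1
N_1 = 1 + 1^3 + 1^2 = 3
N_2 = 1 + 3^3 + 3^2 = 37
Terms of depth exactly 2: N_2 − N_1 = 37 − 3 = 34.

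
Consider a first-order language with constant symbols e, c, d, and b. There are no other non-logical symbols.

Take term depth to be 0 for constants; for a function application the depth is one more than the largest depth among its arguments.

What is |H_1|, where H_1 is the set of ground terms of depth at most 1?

With no function symbols every ground term is a constant, so there are exactly 4 ground terms at every depth bound.
N_0 = 4
N_1 = 4

4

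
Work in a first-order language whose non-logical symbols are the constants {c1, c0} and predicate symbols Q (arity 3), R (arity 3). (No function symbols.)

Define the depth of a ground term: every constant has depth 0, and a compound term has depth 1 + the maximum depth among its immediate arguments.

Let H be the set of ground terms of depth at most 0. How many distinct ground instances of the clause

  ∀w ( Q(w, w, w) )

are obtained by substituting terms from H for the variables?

2

Ground terms of depth ≤ 0:
  With no function symbols every ground term is a constant, so there are exactly 2 ground terms at every depth bound.
  N_0 = 2
So there are 2 ground terms available for substitution.
There is 1 variable to instantiate (w),  occurring in at least one literal, so different choices give different ground instances.
Number of ground instances = 2.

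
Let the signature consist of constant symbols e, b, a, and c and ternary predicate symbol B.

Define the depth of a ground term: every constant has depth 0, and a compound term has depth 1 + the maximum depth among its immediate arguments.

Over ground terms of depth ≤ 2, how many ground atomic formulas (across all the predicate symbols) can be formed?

64

First count ground terms of depth ≤ 2.
With no function symbols every ground term is a constant, so there are exactly 4 ground terms at every depth bound.
N_0 = 4
N_1 = 4
N_2 = 4
So |H| = 4.
For each predicate symbol, the number of ground atoms is |H| raised to its arity; summing:
  B: 4^3 = 64
Total ground atoms: 64.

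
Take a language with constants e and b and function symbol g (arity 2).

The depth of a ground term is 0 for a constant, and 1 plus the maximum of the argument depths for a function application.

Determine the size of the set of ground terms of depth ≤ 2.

If N_k denotes the number of depth-≤k ground terms, the 2 constants give N_0 = 2, and each function symbol of arity r contributes N_{k-1}^r new terms at level k: N_k = 2 + N_{k-1}^2.
N_0 = 2
N_1 = 2 + 2^2 = 6
N_2 = 2 + 6^2 = 38

38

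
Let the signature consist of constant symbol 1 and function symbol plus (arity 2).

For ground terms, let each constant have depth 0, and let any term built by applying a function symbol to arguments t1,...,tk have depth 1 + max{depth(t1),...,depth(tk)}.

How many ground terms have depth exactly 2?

If N_k denotes the number of depth-≤k ground terms, the 1 constant gives N_0 = 1, and each function symbol of arity r contributes N_{k-1}^r new terms at level k: N_k = 1 + N_{k-1}^2.
N_0 = 1
N_1 = 1 + 1^2 = 2
N_2 = 1 + 2^2 = 5
Terms of depth exactly 2: N_2 − N_1 = 5 − 2 = 3.

3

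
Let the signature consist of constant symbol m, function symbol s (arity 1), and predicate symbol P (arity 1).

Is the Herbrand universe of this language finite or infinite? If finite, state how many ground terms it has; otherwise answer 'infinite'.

infinite

The signature has at least one function symbol (s, arity 1) and at least one constant (m).
Iterating s gives infinitely many distinct ground terms: m, s(m), s(s(m)), ...
So the Herbrand universe is infinite.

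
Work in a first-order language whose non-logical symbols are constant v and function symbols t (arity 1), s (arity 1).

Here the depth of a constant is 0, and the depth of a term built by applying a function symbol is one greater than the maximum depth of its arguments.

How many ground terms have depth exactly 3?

8

Count level by level. With function symbols t/1, s/1, the terms of depth ≤ k are the 1 constant together with each function applied to depth-≤(k−1) tuples, so N_k = 1 + N_{k-1} + N_{k-1}.
N_0 = 1
N_1 = 1 + 1 + 1 = 3
N_2 = 1 + 3 + 3 = 7
N_3 = 1 + 7 + 7 = 15
Terms of depth exactly 3: N_3 − N_2 = 15 − 7 = 8.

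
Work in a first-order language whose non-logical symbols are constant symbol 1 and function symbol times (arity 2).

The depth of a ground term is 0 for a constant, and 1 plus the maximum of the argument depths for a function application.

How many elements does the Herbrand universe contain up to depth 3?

26

Count level by level. With function symbols times/2, the terms of depth ≤ k are the 1 constant together with each function applied to depth-≤(k−1) tuples, so N_k = 1 + N_{k-1}^2.
N_0 = 1
N_1 = 1 + 1^2 = 2
N_2 = 1 + 2^2 = 5
N_3 = 1 + 5^2 = 26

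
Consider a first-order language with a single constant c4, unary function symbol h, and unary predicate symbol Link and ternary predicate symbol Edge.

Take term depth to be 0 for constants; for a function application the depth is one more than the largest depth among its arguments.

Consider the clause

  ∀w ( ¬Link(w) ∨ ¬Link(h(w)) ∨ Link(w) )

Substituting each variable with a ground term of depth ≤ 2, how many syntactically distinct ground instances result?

Ground terms of depth ≤ 2:
  Let N_k count ground terms of depth at most k. Each non-constant term of depth ≤ k is some function symbol applied to depth-≤(k−1) arguments, giving N_k = 1 + N_{k-1}.
  N_0 = 1
  N_1 = 1 + 1 = 2
  N_2 = 1 + 2 = 3
So there are 3 ground terms available for substitution.
The body mentions the single quantified variable w; since ground terms form a free algebra, no two substitutions collapse to the same formula.
Number of ground instances = 3.

3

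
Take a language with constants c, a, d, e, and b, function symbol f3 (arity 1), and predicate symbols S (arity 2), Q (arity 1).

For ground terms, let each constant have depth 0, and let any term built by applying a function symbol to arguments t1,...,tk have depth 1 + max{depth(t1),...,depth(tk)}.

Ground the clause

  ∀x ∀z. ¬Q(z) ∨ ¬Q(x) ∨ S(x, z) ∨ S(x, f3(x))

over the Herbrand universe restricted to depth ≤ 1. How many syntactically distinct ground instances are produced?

Ground terms of depth ≤ 1:
  Write N_k for the number of ground terms of depth ≤ k. A term of depth ≤ k is either a constant or a function symbol applied to arguments of depth ≤ k−1, so N_k = 5 + N_{k-1}.
  N_0 = 5
  N_1 = 5 + 5 = 10
  Explicitly: c, a, d, e, b, f3(c), f3(a), f3(d), f3(e), f3(b).
So there are 10 ground terms available for substitution.
There are 2 variables to instantiate (x, z), each occurring in at least one literal, so different choices give different ground instances.
Number of ground instances = 10^2 = 100.

100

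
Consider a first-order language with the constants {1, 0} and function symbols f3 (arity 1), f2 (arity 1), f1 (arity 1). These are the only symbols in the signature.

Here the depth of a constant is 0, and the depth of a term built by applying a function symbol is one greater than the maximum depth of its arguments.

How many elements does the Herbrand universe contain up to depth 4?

242

Count level by level. With function symbols f3/1, f2/1, f1/1, the terms of depth ≤ k are the 2 constants together with each function applied to depth-≤(k−1) tuples, so N_k = 2 + N_{k-1} + N_{k-1} + N_{k-1}.
N_0 = 2
N_1 = 2 + 2 + 2 + 2 = 8
N_2 = 2 + 8 + 8 + 8 = 26
N_3 = 2 + 26 + 26 + 26 = 80
N_4 = 2 + 80 + 80 + 80 = 242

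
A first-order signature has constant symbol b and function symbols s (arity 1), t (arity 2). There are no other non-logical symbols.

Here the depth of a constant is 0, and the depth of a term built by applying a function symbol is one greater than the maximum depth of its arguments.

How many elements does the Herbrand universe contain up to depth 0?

1

Let N_k count ground terms of depth at most k. Each non-constant term of depth ≤ k is some function symbol applied to depth-≤(k−1) arguments, giving N_k = 1 + N_{k-1} + N_{k-1}^2.
N_0 = 1
Explicitly: b.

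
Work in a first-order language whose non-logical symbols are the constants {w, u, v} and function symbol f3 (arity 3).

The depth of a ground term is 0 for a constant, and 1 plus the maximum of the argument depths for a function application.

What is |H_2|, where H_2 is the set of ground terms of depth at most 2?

27003

Count level by level. With function symbols f3/3, the terms of depth ≤ k are the 3 constants together with each function applied to depth-≤(k−1) tuples, so N_k = 3 + N_{k-1}^3.
N_0 = 3
N_1 = 3 + 3^3 = 30
N_2 = 3 + 30^3 = 27003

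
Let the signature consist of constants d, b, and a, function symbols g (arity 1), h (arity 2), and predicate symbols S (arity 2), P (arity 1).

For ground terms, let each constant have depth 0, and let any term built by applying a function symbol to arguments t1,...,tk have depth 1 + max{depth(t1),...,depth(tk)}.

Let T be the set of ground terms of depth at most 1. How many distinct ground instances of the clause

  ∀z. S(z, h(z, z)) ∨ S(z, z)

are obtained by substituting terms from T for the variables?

15

Ground terms of depth ≤ 1:
  If N_k denotes the number of depth-≤k ground terms, the 3 constants give N_0 = 3, and each function symbol of arity r contributes N_{k-1}^r new terms at level k: N_k = 3 + N_{k-1} + N_{k-1}^2.
  N_0 = 3
  N_1 = 3 + 3 + 3^2 = 15
So there are 15 ground terms available for substitution.
There is 1 variable to instantiate (z),  occurring in at least one literal, so different choices give different ground instances.
Number of ground instances = 15.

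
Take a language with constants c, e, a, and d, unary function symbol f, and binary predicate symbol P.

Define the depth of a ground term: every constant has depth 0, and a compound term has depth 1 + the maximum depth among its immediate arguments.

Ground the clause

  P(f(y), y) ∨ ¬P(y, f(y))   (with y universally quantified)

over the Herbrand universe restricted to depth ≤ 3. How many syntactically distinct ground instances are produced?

16

Ground terms of depth ≤ 3:
  Write N_k for the number of ground terms of depth ≤ k. A term of depth ≤ k is either a constant or a function symbol applied to arguments of depth ≤ k−1, so N_k = 4 + N_{k-1}.
  N_0 = 4
  N_1 = 4 + 4 = 8
  N_2 = 4 + 8 = 12
  N_3 = 4 + 12 = 16
So there are 16 ground terms available for substitution.
The variable y ranges independently over the available ground terms, and distinct assignments produce distinct instances.
Number of ground instances = 16.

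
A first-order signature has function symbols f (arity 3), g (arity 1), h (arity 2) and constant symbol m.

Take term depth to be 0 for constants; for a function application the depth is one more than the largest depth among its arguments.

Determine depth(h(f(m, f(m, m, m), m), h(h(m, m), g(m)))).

depth(f(m, m, m)) = 1 + max(0, 0, 0) = 1
depth(f(m, f(m, m, m), m)) = 1 + max(0, 1, 0) = 2
depth(h(m, m)) = 1 + max(0, 0) = 1
depth(g(m)) = 1 + depth(m) = 1 + 0 = 1
depth(h(h(m, m), g(m))) = 1 + max(1, 1) = 2
depth(h(f(m, f(m, m, m), m), h(h(m, m), g(m)))) = 1 + max(2, 2) = 3

3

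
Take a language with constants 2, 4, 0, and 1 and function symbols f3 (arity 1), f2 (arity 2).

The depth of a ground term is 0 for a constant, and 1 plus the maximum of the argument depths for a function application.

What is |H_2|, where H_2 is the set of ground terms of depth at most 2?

Count level by level. With function symbols f3/1, f2/2, the terms of depth ≤ k are the 4 constants together with each function applied to depth-≤(k−1) tuples, so N_k = 4 + N_{k-1} + N_{k-1}^2.
N_0 = 4
N_1 = 4 + 4 + 4^2 = 24
N_2 = 4 + 24 + 24^2 = 604

604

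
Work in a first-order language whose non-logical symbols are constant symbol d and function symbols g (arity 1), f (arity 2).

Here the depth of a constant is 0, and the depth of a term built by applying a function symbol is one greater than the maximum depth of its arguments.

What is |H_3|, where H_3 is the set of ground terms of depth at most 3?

If N_k denotes the number of depth-≤k ground terms, the 1 constant gives N_0 = 1, and each function symbol of arity r contributes N_{k-1}^r new terms at level k: N_k = 1 + N_{k-1} + N_{k-1}^2.
N_0 = 1
N_1 = 1 + 1 + 1^2 = 3
N_2 = 1 + 3 + 3^2 = 13
N_3 = 1 + 13 + 13^2 = 183

183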